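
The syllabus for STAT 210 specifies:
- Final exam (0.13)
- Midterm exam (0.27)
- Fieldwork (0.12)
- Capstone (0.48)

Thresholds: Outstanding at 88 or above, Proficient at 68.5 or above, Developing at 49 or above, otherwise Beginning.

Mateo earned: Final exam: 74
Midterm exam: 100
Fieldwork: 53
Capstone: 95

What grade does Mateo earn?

Weighted total:
  Final exam 74 × 0.13 = 9.62
  Midterm exam 100 × 0.27 = 27
  Fieldwork 53 × 0.12 = 6.36
  Capstone 95 × 0.48 = 45.6
Sum = 88.58
88.58 ≥ 88 → Outstanding

Outstanding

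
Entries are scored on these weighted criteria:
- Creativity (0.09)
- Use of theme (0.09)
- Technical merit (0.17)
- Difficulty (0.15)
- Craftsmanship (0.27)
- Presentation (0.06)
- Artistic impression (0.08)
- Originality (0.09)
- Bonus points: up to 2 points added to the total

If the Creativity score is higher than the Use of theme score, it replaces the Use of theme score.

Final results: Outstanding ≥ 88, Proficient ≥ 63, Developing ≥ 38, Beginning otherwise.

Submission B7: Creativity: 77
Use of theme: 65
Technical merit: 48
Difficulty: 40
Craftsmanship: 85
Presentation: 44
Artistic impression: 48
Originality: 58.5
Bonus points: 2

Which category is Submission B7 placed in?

Creativity (77) > Use of theme (65), so Use of theme counts as 77.
Weighted total:
  Creativity 77 × 0.09 = 6.93
  Use of theme 77 × 0.09 = 6.93
  Technical merit 48 × 0.17 = 8.16
  Difficulty 40 × 0.15 = 6
  Craftsmanship 85 × 0.27 = 22.95
  Presentation 44 × 0.06 = 2.64
  Artistic impression 48 × 0.08 = 3.84
  Originality 58.5 × 0.09 = 5.265
Sum = 62.715
Bonus points: 62.715 + 2 = 64.715
64.715 is ≥ 63 and < 88 → Proficient

Proficient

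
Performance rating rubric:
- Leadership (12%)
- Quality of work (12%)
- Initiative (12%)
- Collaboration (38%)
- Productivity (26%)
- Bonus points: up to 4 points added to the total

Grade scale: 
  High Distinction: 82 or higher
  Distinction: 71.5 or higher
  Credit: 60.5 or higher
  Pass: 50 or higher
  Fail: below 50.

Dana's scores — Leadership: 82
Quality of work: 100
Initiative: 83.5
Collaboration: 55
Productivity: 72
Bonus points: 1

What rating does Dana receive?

Weighted total:
  Leadership 82 × 0.12 = 9.84
  Quality of work 100 × 0.12 = 12
  Initiative 83.5 × 0.12 = 10.02
  Collaboration 55 × 0.38 = 20.9
  Productivity 72 × 0.26 = 18.72
Sum = 71.48
Bonus points: 71.48 + 1 = 72.48
72.48 is ≥ 71.5 and < 82 → Distinction

Distinction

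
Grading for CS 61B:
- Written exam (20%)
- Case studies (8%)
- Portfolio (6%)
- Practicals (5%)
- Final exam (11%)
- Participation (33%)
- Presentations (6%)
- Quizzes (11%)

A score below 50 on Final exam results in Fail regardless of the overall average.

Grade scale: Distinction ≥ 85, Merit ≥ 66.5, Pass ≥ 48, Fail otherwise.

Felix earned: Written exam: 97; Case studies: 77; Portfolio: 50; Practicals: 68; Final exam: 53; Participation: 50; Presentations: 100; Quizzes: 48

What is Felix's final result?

Final exam score 53 ≥ 50: minimum met.
Weighted total:
  Written exam 97 × 0.2 = 19.4
  Case studies 77 × 0.08 = 6.16
  Portfolio 50 × 0.06 = 3
  Practicals 68 × 0.05 = 3.4
  Final exam 53 × 0.11 = 5.83
  Participation 50 × 0.33 = 16.5
  Presentations 100 × 0.06 = 6
  Quizzes 48 × 0.11 = 5.28
Sum = 65.57
65.57 is ≥ 48 and < 66.5 → Pass

Pass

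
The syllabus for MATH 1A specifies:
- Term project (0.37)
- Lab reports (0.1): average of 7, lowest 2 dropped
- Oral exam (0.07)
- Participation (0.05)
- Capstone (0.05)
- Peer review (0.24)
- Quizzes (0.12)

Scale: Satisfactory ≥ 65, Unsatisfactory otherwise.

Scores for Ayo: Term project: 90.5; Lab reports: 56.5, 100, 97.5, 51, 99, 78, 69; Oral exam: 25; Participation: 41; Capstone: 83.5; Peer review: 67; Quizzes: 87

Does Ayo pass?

Lab reports: drop 51, 56.5 → average of remaining 5 = 443.5/5 = 88.7
Weighted total:
  Term project 90.5 × 0.37 = 33.485
  Lab reports 88.7 × 0.1 = 8.87
  Oral exam 25 × 0.07 = 1.75
  Participation 41 × 0.05 = 2.05
  Capstone 83.5 × 0.05 = 4.175
  Peer review 67 × 0.24 = 16.08
  Quizzes 87 × 0.12 = 10.44
Sum = 76.85
76.85 ≥ 65 → Satisfactory

Satisfactory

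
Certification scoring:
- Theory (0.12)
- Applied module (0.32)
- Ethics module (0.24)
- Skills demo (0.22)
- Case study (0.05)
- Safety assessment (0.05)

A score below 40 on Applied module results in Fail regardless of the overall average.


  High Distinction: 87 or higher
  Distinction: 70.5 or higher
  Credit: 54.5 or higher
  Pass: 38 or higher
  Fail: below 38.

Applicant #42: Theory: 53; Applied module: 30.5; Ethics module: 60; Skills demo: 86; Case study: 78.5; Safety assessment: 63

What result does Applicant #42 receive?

Fail

Applied module score 30.5 < 40: minimum not met.
Weighted total:
  Theory 53 × 0.12 = 6.36
  Applied module 30.5 × 0.32 = 9.76
  Ethics module 60 × 0.24 = 14.4
  Skills demo 86 × 0.22 = 18.92
  Case study 78.5 × 0.05 = 3.925
  Safety assessment 63 × 0.05 = 3.15
Sum = 56.515
Because the Applied module minimum was not met, the result is Fail.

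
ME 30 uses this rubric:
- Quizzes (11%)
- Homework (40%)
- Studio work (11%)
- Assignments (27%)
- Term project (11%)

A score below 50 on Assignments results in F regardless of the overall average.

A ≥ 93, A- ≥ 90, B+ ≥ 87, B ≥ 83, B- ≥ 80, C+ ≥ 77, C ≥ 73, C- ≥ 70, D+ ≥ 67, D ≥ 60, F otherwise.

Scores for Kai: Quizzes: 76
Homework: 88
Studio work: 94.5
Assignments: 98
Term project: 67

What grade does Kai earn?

B+

Assignments score 98 ≥ 50: minimum met.
Weighted total:
  Quizzes 76 × 0.11 = 8.36
  Homework 88 × 0.4 = 35.2
  Studio work 94.5 × 0.11 = 10.395
  Assignments 98 × 0.27 = 26.46
  Term project 67 × 0.11 = 7.37
Sum = 87.785
87.785 is ≥ 87 and < 90 → B+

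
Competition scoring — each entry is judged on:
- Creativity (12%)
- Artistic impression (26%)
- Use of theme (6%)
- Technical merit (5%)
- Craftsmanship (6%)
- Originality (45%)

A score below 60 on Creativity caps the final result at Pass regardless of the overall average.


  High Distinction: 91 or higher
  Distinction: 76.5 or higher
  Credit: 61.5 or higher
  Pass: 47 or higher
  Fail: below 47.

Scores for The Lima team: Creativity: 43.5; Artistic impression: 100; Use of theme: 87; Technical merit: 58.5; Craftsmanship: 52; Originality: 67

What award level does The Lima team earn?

Creativity score 43.5 < 60: minimum not met.
Weighted total:
  Creativity 43.5 × 0.12 = 5.22
  Artistic impression 100 × 0.26 = 26
  Use of theme 87 × 0.06 = 5.22
  Technical merit 58.5 × 0.05 = 2.925
  Craftsmanship 52 × 0.06 = 3.12
  Originality 67 × 0.45 = 30.15
Sum = 72.635
72.635 would be Credit; cap at Pass applies → Pass.

Pass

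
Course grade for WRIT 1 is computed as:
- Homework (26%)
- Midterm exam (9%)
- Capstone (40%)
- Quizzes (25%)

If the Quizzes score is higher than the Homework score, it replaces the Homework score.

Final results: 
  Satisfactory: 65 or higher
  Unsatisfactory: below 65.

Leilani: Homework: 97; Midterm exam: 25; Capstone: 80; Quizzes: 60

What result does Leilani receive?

Satisfactory

Quizzes (60) ≤ Homework (97), so Homework stays at 97.
Weighted total:
  Homework 97 × 0.26 = 25.22
  Midterm exam 25 × 0.09 = 2.25
  Capstone 80 × 0.4 = 32
  Quizzes 60 × 0.25 = 15
Sum = 74.47
74.47 ≥ 65 → Satisfactory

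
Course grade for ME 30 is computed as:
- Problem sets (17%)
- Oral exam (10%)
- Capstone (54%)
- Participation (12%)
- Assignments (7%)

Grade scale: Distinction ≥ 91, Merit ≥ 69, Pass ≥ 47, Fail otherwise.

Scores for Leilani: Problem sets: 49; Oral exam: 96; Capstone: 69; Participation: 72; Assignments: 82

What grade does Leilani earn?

Merit

Weighted total:
  Problem sets 49 × 0.17 = 8.33
  Oral exam 96 × 0.1 = 9.6
  Capstone 69 × 0.54 = 37.26
  Participation 72 × 0.12 = 8.64
  Assignments 82 × 0.07 = 5.74
Sum = 69.57
69.57 is ≥ 69 and < 91 → Merit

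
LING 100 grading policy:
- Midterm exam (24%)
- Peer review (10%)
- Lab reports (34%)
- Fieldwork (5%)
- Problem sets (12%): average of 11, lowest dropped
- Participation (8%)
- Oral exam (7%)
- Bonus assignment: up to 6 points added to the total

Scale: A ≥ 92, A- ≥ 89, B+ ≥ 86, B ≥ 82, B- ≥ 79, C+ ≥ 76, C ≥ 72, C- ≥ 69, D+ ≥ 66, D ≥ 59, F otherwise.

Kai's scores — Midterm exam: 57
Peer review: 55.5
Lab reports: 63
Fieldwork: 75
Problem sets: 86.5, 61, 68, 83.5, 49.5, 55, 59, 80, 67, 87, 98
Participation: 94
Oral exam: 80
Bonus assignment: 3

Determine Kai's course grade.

Problem sets: drop 49.5 → average of remaining 10 = 745/10 = 74.5
Weighted total:
  Midterm exam 57 × 0.24 = 13.68
  Peer review 55.5 × 0.1 = 5.55
  Lab reports 63 × 0.34 = 21.42
  Fieldwork 75 × 0.05 = 3.75
  Problem sets 74.5 × 0.12 = 8.94
  Participation 94 × 0.08 = 7.52
  Oral exam 80 × 0.07 = 5.6
Sum = 66.46
Bonus assignment: 66.46 + 3 = 69.46
69.46 is ≥ 69 and < 72 → C-

C-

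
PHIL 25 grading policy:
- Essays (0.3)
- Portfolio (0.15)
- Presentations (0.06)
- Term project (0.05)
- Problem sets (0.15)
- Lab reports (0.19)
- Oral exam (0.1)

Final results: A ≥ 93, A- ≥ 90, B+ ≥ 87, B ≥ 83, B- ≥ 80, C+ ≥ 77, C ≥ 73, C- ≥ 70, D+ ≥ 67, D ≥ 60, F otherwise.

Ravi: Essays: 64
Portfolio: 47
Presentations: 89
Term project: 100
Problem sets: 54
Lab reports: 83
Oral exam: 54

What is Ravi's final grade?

D

Weighted total:
  Essays 64 × 0.3 = 19.2
  Portfolio 47 × 0.15 = 7.05
  Presentations 89 × 0.06 = 5.34
  Term project 100 × 0.05 = 5
  Problem sets 54 × 0.15 = 8.1
  Lab reports 83 × 0.19 = 15.77
  Oral exam 54 × 0.1 = 5.4
Sum = 65.86
65.86 is ≥ 60 and < 67 → D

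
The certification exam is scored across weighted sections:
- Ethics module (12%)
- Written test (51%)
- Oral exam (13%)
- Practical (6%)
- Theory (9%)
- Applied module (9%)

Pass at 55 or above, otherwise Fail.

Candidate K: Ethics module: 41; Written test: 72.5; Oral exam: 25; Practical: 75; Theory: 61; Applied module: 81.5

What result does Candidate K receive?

Weighted total:
  Ethics module 41 × 0.12 = 4.92
  Written test 72.5 × 0.51 = 36.975
  Oral exam 25 × 0.13 = 3.25
  Practical 75 × 0.06 = 4.5
  Theory 61 × 0.09 = 5.49
  Applied module 81.5 × 0.09 = 7.335
Sum = 62.47
62.47 ≥ 55 → Pass

Pass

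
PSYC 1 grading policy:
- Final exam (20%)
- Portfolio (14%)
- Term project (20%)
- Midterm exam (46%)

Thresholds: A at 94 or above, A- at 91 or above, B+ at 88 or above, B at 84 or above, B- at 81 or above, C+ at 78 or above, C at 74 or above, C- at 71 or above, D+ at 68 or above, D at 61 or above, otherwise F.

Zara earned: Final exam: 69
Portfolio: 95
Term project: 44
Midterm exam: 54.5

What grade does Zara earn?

Weighted total:
  Final exam 69 × 0.2 = 13.8
  Portfolio 95 × 0.14 = 13.3
  Term project 44 × 0.2 = 8.8
  Midterm exam 54.5 × 0.46 = 25.07
Sum = 60.97
60.97 < 61 → F

F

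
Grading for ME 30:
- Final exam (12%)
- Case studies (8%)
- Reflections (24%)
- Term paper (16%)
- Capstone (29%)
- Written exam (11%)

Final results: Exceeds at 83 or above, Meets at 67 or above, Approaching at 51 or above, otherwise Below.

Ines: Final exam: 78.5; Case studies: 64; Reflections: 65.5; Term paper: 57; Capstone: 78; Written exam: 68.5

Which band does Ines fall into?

Weighted total:
  Final exam 78.5 × 0.12 = 9.42
  Case studies 64 × 0.08 = 5.12
  Reflections 65.5 × 0.24 = 15.72
  Term paper 57 × 0.16 = 9.12
  Capstone 78 × 0.29 = 22.62
  Written exam 68.5 × 0.11 = 7.535
Sum = 69.535
69.535 is ≥ 67 and < 83 → Meets

Meets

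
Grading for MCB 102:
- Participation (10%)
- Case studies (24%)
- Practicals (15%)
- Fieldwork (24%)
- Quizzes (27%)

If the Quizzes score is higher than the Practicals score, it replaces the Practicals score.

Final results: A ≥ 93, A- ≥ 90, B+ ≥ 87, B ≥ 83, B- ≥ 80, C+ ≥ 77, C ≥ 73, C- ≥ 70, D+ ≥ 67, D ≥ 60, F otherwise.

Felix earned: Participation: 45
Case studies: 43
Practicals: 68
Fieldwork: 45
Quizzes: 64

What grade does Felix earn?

Quizzes (64) ≤ Practicals (68), so Practicals stays at 68.
Weighted total:
  Participation 45 × 0.1 = 4.5
  Case studies 43 × 0.24 = 10.32
  Practicals 68 × 0.15 = 10.2
  Fieldwork 45 × 0.24 = 10.8
  Quizzes 64 × 0.27 = 17.28
Sum = 53.1
53.1 < 60 → F

F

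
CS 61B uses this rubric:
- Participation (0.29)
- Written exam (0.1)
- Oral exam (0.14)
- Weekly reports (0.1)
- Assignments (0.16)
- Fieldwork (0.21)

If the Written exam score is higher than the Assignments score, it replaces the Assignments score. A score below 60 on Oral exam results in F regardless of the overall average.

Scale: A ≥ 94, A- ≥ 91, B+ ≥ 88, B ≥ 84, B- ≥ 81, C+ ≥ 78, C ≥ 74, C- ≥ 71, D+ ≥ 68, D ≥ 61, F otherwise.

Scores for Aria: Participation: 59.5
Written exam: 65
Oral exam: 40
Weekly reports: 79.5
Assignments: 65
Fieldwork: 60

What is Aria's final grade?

Written exam (65) ≤ Assignments (65), so Assignments stays at 65.
Oral exam score 40 < 60: minimum not met.
Weighted total:
  Participation 59.5 × 0.29 = 17.255
  Written exam 65 × 0.1 = 6.5
  Oral exam 40 × 0.14 = 5.6
  Weekly reports 79.5 × 0.1 = 7.95
  Assignments 65 × 0.16 = 10.4
  Fieldwork 60 × 0.21 = 12.6
Sum = 60.305
Because the Oral exam minimum was not met, the result is F.

F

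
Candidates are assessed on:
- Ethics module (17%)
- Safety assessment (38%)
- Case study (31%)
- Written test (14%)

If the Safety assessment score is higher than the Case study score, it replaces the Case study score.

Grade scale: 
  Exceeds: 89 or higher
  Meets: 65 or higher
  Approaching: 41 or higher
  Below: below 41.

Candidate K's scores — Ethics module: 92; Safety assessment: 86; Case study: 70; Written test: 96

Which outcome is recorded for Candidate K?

Safety assessment (86) > Case study (70), so Case study counts as 86.
Weighted total:
  Ethics module 92 × 0.17 = 15.64
  Safety assessment 86 × 0.38 = 32.68
  Case study 86 × 0.31 = 26.66
  Written test 96 × 0.14 = 13.44
Sum = 88.42
88.42 is ≥ 65 and < 89 → Meets

Meets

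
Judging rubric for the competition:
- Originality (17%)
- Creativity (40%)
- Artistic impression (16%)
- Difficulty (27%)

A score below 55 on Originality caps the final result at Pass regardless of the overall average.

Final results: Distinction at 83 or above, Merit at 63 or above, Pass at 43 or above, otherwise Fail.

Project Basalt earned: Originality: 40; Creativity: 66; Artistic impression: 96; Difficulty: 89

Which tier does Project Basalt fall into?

Pass

Originality score 40 < 55: minimum not met.
Weighted total:
  Originality 40 × 0.17 = 6.8
  Creativity 66 × 0.4 = 26.4
  Artistic impression 96 × 0.16 = 15.36
  Difficulty 89 × 0.27 = 24.03
Sum = 72.59
72.59 would be Merit; cap at Pass applies → Pass.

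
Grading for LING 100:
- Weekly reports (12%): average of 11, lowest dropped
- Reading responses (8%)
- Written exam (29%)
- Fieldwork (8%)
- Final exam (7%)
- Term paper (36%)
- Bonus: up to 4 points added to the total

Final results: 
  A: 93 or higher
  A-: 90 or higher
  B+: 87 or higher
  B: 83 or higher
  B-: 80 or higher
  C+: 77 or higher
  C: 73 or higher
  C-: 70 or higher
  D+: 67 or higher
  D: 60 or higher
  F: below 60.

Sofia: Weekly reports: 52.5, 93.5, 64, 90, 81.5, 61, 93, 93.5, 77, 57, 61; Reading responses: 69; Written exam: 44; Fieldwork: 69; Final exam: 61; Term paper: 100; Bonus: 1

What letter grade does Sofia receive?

C

Weekly reports: drop 52.5 → average of remaining 10 = 771.5/10 = 77.15
Weighted total:
  Weekly reports 77.15 × 0.12 = 9.258
  Reading responses 69 × 0.08 = 5.52
  Written exam 44 × 0.29 = 12.76
  Fieldwork 69 × 0.08 = 5.52
  Final exam 61 × 0.07 = 4.27
  Term paper 100 × 0.36 = 36
Sum = 73.328
Bonus: 73.328 + 1 = 74.328
74.328 is ≥ 73 and < 77 → C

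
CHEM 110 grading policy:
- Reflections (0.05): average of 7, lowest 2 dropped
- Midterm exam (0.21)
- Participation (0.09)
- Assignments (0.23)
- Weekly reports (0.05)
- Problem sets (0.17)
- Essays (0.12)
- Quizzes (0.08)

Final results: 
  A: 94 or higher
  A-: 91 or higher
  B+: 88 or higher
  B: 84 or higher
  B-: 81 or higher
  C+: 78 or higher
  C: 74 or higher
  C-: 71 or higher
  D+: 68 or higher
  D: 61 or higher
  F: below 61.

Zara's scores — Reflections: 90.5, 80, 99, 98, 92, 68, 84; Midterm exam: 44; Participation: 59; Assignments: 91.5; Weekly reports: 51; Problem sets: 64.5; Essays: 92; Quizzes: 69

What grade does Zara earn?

Reflections: drop 68, 80 → average of remaining 5 = 463.5/5 = 92.7
Weighted total:
  Reflections 92.7 × 0.05 = 4.635
  Midterm exam 44 × 0.21 = 9.24
  Participation 59 × 0.09 = 5.31
  Assignments 91.5 × 0.23 = 21.045
  Weekly reports 51 × 0.05 = 2.55
  Problem sets 64.5 × 0.17 = 10.965
  Essays 92 × 0.12 = 11.04
  Quizzes 69 × 0.08 = 5.52
Sum = 70.305
70.305 is ≥ 68 and < 71 → D+

D+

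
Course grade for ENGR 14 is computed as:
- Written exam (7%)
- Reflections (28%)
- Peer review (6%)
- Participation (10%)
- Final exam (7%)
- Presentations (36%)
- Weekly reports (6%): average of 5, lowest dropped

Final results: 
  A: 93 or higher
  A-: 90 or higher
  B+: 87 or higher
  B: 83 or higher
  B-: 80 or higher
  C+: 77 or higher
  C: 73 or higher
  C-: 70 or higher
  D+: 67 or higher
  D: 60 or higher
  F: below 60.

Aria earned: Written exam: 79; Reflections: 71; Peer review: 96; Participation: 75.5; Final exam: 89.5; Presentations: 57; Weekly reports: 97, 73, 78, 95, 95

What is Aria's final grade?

Weekly reports: drop 73 → average of remaining 4 = 365/4 = 91.25
Weighted total:
  Written exam 79 × 0.07 = 5.53
  Reflections 71 × 0.28 = 19.88
  Peer review 96 × 0.06 = 5.76
  Participation 75.5 × 0.1 = 7.55
  Final exam 89.5 × 0.07 = 6.265
  Presentations 57 × 0.36 = 20.52
  Weekly reports 91.25 × 0.06 = 5.475
Sum = 70.98
70.98 is ≥ 70 and < 73 → C-

C-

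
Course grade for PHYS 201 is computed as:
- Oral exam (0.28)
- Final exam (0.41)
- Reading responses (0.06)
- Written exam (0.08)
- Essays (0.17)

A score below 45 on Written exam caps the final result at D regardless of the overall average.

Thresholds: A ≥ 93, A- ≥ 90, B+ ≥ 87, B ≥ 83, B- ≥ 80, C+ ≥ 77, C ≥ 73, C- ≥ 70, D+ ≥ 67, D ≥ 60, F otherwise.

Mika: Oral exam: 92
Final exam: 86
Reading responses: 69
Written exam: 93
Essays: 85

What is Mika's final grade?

B+

Written exam score 93 ≥ 45: minimum met.
Weighted total:
  Oral exam 92 × 0.28 = 25.76
  Final exam 86 × 0.41 = 35.26
  Reading responses 69 × 0.06 = 4.14
  Written exam 93 × 0.08 = 7.44
  Essays 85 × 0.17 = 14.45
Sum = 87.05
87.05 is ≥ 87 and < 90 → B+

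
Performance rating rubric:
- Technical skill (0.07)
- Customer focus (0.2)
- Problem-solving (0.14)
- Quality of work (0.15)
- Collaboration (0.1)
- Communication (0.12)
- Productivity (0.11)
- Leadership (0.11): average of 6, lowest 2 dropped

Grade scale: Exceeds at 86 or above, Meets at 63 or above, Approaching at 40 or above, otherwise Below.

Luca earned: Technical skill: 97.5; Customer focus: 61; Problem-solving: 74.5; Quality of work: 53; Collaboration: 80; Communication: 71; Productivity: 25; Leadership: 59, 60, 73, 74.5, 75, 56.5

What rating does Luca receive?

Meets

Leadership: drop 56.5, 59 → average of remaining 4 = 282.5/4 = 70.625
Weighted total:
  Technical skill 97.5 × 0.07 = 6.825
  Customer focus 61 × 0.2 = 12.2
  Problem-solving 74.5 × 0.14 = 10.43
  Quality of work 53 × 0.15 = 7.95
  Collaboration 80 × 0.1 = 8
  Communication 71 × 0.12 = 8.52
  Productivity 25 × 0.11 = 2.75
  Leadership 70.625 × 0.11 = 7.76875
Sum = 64.44375
64.44375 is ≥ 63 and < 86 → Meets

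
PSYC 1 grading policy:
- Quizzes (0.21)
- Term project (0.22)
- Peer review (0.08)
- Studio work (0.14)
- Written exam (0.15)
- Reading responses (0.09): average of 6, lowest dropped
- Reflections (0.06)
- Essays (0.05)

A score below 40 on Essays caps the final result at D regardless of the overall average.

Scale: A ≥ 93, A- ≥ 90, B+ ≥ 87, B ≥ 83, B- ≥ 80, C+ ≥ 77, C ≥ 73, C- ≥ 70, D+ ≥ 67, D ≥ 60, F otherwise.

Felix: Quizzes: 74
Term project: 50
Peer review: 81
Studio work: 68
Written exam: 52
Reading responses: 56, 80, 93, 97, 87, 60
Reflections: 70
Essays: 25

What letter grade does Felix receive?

D

Reading responses: drop 56 → average of remaining 5 = 417/5 = 83.4
Essays score 25 < 40: minimum not met.
Weighted total:
  Quizzes 74 × 0.21 = 15.54
  Term project 50 × 0.22 = 11
  Peer review 81 × 0.08 = 6.48
  Studio work 68 × 0.14 = 9.52
  Written exam 52 × 0.15 = 7.8
  Reading responses 83.4 × 0.09 = 7.506
  Reflections 70 × 0.06 = 4.2
  Essays 25 × 0.05 = 1.25
Sum = 63.296
63.296 would be D; cap at D applies → D.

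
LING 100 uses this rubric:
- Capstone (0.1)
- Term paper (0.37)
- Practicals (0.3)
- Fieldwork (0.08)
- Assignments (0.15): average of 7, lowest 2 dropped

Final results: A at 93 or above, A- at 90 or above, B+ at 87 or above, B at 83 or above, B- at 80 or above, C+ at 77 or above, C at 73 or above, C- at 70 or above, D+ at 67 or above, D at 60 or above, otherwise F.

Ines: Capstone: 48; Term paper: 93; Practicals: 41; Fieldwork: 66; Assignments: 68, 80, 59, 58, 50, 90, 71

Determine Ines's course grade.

Assignments: drop 50, 58 → average of remaining 5 = 368/5 = 73.6
Weighted total:
  Capstone 48 × 0.1 = 4.8
  Term paper 93 × 0.37 = 34.41
  Practicals 41 × 0.3 = 12.3
  Fieldwork 66 × 0.08 = 5.28
  Assignments 73.6 × 0.15 = 11.04
Sum = 67.83
67.83 is ≥ 67 and < 70 → D+

D+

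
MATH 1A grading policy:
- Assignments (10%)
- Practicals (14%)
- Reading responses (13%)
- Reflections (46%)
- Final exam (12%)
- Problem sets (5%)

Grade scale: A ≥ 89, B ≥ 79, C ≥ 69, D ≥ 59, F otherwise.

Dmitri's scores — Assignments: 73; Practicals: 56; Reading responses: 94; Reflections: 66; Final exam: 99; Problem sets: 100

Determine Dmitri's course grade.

Weighted total:
  Assignments 73 × 0.1 = 7.3
  Practicals 56 × 0.14 = 7.84
  Reading responses 94 × 0.13 = 12.22
  Reflections 66 × 0.46 = 30.36
  Final exam 99 × 0.12 = 11.88
  Problem sets 100 × 0.05 = 5
Sum = 74.6
74.6 is ≥ 69 and < 79 → C

C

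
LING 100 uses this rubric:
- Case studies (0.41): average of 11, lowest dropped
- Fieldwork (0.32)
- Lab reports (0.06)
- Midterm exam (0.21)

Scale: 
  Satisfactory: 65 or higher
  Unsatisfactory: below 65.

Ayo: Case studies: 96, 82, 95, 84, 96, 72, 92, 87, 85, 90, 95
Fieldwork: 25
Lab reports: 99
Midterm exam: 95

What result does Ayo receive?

Satisfactory

Case studies: drop 72 → average of remaining 10 = 902/10 = 90.2
Weighted total:
  Case studies 90.2 × 0.41 = 36.982
  Fieldwork 25 × 0.32 = 8
  Lab reports 99 × 0.06 = 5.94
  Midterm exam 95 × 0.21 = 19.95
Sum = 70.872
70.872 ≥ 65 → Satisfactory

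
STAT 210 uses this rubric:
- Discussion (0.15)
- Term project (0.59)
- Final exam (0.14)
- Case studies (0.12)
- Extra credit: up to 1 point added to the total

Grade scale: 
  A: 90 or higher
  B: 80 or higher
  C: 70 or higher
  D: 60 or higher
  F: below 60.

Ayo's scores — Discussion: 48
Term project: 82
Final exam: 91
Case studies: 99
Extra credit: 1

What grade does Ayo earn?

Weighted total:
  Discussion 48 × 0.15 = 7.2
  Term project 82 × 0.59 = 48.38
  Final exam 91 × 0.14 = 12.74
  Case studies 99 × 0.12 = 11.88
Sum = 80.2
Extra credit: 80.2 + 1 = 81.2
81.2 is ≥ 80 and < 90 → B

B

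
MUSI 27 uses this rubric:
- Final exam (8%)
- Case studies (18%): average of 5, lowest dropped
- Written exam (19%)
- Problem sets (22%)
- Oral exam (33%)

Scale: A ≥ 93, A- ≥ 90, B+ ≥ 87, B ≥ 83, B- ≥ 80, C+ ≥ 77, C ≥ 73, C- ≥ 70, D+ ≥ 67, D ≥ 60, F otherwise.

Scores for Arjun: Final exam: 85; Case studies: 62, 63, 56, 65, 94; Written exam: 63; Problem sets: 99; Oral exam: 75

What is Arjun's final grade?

Case studies: drop 56 → average of remaining 4 = 284/4 = 71
Weighted total:
  Final exam 85 × 0.08 = 6.8
  Case studies 71 × 0.18 = 12.78
  Written exam 63 × 0.19 = 11.97
  Problem sets 99 × 0.22 = 21.78
  Oral exam 75 × 0.33 = 24.75
Sum = 78.08
78.08 is ≥ 77 and < 80 → C+

C+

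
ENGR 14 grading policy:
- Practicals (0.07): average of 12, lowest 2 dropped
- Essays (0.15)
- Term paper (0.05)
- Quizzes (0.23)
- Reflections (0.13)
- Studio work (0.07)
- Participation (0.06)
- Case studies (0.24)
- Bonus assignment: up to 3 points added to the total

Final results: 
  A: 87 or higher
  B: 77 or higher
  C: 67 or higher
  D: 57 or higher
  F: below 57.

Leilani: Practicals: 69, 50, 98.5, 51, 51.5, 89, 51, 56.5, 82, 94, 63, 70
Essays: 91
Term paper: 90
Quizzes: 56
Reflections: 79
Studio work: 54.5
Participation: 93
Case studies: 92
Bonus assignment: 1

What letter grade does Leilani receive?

Practicals: drop 50, 51 → average of remaining 10 = 724.5/10 = 72.45
Weighted total:
  Practicals 72.45 × 0.07 = 5.0715
  Essays 91 × 0.15 = 13.65
  Term paper 90 × 0.05 = 4.5
  Quizzes 56 × 0.23 = 12.88
  Reflections 79 × 0.13 = 10.27
  Studio work 54.5 × 0.07 = 3.815
  Participation 93 × 0.06 = 5.58
  Case studies 92 × 0.24 = 22.08
Sum = 77.8465
Bonus assignment: 77.8465 + 1 = 78.8465
78.8465 is ≥ 77 and < 87 → B

B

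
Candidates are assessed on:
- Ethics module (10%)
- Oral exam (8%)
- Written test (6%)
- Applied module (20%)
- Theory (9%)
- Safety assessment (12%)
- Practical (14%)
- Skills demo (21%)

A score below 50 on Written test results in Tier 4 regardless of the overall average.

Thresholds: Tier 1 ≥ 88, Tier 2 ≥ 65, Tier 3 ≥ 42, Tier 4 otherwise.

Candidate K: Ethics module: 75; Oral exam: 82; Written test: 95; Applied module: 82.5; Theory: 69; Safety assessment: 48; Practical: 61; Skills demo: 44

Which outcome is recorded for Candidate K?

Written test score 95 ≥ 50: minimum met.
Weighted total:
  Ethics module 75 × 0.1 = 7.5
  Oral exam 82 × 0.08 = 6.56
  Written test 95 × 0.06 = 5.7
  Applied module 82.5 × 0.2 = 16.5
  Theory 69 × 0.09 = 6.21
  Safety assessment 48 × 0.12 = 5.76
  Practical 61 × 0.14 = 8.54
  Skills demo 44 × 0.21 = 9.24
Sum = 66.01
66.01 is ≥ 65 and < 88 → Tier 2

Tier 2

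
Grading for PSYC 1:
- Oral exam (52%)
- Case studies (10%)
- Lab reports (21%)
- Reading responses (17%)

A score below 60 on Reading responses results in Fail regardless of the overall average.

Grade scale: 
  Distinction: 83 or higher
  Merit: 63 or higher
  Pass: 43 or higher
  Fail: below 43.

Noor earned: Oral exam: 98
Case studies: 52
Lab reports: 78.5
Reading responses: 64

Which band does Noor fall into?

Distinction

Reading responses score 64 ≥ 60: minimum met.
Weighted total:
  Oral exam 98 × 0.52 = 50.96
  Case studies 52 × 0.1 = 5.2
  Lab reports 78.5 × 0.21 = 16.485
  Reading responses 64 × 0.17 = 10.88
Sum = 83.525
83.525 ≥ 83 → Distinction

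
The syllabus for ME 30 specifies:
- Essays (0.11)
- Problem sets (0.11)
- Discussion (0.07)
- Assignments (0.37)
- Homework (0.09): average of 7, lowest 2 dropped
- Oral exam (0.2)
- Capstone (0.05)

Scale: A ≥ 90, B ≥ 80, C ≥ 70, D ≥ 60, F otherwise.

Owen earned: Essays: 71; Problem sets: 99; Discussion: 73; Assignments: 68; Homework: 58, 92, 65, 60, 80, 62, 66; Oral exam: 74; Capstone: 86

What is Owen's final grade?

Homework: drop 58, 60 → average of remaining 5 = 365/5 = 73
Weighted total:
  Essays 71 × 0.11 = 7.81
  Problem sets 99 × 0.11 = 10.89
  Discussion 73 × 0.07 = 5.11
  Assignments 68 × 0.37 = 25.16
  Homework 73 × 0.09 = 6.57
  Oral exam 74 × 0.2 = 14.8
  Capstone 86 × 0.05 = 4.3
Sum = 74.64
74.64 is ≥ 70 and < 80 → C

C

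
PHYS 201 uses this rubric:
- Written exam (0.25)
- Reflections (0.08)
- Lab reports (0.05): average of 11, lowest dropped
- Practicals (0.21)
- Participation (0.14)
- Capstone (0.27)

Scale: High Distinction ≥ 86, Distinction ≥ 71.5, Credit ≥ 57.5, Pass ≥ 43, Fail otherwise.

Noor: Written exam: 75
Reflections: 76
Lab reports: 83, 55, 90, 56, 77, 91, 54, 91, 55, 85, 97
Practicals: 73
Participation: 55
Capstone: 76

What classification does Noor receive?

Distinction

Lab reports: drop 54 → average of remaining 10 = 780/10 = 78
Weighted total:
  Written exam 75 × 0.25 = 18.75
  Reflections 76 × 0.08 = 6.08
  Lab reports 78 × 0.05 = 3.9
  Practicals 73 × 0.21 = 15.33
  Participation 55 × 0.14 = 7.7
  Capstone 76 × 0.27 = 20.52
Sum = 72.28
72.28 is ≥ 71.5 and < 86 → Distinction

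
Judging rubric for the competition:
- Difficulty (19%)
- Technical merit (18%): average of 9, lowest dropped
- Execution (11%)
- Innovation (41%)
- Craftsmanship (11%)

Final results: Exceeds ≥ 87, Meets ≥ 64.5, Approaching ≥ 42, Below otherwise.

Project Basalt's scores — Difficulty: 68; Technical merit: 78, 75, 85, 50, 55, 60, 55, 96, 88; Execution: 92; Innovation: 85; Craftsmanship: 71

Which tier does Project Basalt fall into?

Technical merit: drop 50 → average of remaining 8 = 592/8 = 74
Weighted total:
  Difficulty 68 × 0.19 = 12.92
  Technical merit 74 × 0.18 = 13.32
  Execution 92 × 0.11 = 10.12
  Innovation 85 × 0.41 = 34.85
  Craftsmanship 71 × 0.11 = 7.81
Sum = 79.02
79.02 is ≥ 64.5 and < 87 → Meets

Meets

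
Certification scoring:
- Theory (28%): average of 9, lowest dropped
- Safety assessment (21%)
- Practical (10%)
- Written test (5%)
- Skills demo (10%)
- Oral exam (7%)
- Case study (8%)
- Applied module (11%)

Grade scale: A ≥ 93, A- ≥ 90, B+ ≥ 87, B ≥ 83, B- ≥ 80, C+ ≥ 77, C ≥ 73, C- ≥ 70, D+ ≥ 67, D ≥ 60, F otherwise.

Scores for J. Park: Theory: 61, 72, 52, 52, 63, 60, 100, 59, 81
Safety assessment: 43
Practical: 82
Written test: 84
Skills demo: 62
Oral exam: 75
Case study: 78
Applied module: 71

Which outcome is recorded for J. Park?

Theory: drop 52 → average of remaining 8 = 548/8 = 68.5
Weighted total:
  Theory 68.5 × 0.28 = 19.18
  Safety assessment 43 × 0.21 = 9.03
  Practical 82 × 0.1 = 8.2
  Written test 84 × 0.05 = 4.2
  Skills demo 62 × 0.1 = 6.2
  Oral exam 75 × 0.07 = 5.25
  Case study 78 × 0.08 = 6.24
  Applied module 71 × 0.11 = 7.81
Sum = 66.11
66.11 is ≥ 60 and < 67 → D

D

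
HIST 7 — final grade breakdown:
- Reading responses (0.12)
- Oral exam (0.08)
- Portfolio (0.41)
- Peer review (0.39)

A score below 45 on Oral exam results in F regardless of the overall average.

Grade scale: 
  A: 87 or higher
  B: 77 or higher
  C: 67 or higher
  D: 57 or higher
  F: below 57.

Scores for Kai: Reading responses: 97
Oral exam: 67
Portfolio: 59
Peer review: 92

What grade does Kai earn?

Oral exam score 67 ≥ 45: minimum met.
Weighted total:
  Reading responses 97 × 0.12 = 11.64
  Oral exam 67 × 0.08 = 5.36
  Portfolio 59 × 0.41 = 24.19
  Peer review 92 × 0.39 = 35.88
Sum = 77.07
77.07 is ≥ 77 and < 87 → B

B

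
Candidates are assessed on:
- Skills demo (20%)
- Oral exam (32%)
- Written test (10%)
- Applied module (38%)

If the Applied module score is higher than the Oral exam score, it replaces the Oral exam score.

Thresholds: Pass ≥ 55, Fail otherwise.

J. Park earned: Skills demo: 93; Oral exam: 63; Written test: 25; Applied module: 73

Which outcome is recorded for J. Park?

Pass

Applied module (73) > Oral exam (63), so Oral exam counts as 73.
Weighted total:
  Skills demo 93 × 0.2 = 18.6
  Oral exam 73 × 0.32 = 23.36
  Written test 25 × 0.1 = 2.5
  Applied module 73 × 0.38 = 27.74
Sum = 72.2
72.2 ≥ 55 → Pass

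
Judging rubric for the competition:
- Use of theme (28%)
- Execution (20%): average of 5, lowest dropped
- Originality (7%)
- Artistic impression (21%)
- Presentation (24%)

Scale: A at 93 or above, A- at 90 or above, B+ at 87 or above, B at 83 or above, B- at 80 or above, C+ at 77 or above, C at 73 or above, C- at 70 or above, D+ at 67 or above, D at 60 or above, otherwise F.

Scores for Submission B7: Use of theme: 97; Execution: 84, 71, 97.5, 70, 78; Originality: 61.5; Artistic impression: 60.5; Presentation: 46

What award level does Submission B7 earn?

Execution: drop 70 → average of remaining 4 = 330.5/4 = 82.625
Weighted total:
  Use of theme 97 × 0.28 = 27.16
  Execution 82.625 × 0.2 = 16.525
  Originality 61.5 × 0.07 = 4.305
  Artistic impression 60.5 × 0.21 = 12.705
  Presentation 46 × 0.24 = 11.04
Sum = 71.735
71.735 is ≥ 70 and < 73 → C-

C-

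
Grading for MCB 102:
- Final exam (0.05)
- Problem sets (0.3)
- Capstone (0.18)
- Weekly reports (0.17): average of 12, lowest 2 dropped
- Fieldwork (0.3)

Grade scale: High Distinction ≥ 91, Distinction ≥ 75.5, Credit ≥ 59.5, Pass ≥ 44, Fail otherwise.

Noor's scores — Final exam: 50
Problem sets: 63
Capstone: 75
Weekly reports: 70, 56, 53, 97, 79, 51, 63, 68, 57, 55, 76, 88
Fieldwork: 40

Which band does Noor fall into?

Weekly reports: drop 51, 53 → average of remaining 10 = 709/10 = 70.9
Weighted total:
  Final exam 50 × 0.05 = 2.5
  Problem sets 63 × 0.3 = 18.9
  Capstone 75 × 0.18 = 13.5
  Weekly reports 70.9 × 0.17 = 12.053
  Fieldwork 40 × 0.3 = 12
Sum = 58.953
58.953 is ≥ 44 and < 59.5 → Pass

Pass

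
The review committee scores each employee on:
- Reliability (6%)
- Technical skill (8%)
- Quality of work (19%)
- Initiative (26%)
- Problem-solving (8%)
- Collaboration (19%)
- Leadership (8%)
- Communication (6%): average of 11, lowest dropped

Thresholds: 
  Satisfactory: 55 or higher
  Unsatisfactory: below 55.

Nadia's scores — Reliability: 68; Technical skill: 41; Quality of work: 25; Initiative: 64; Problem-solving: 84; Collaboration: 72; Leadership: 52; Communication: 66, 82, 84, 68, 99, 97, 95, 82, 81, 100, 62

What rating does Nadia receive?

Satisfactory

Communication: drop 62 → average of remaining 10 = 854/10 = 85.4
Weighted total:
  Reliability 68 × 0.06 = 4.08
  Technical skill 41 × 0.08 = 3.28
  Quality of work 25 × 0.19 = 4.75
  Initiative 64 × 0.26 = 16.64
  Problem-solving 84 × 0.08 = 6.72
  Collaboration 72 × 0.19 = 13.68
  Leadership 52 × 0.08 = 4.16
  Communication 85.4 × 0.06 = 5.124
Sum = 58.434
58.434 ≥ 55 → Satisfactory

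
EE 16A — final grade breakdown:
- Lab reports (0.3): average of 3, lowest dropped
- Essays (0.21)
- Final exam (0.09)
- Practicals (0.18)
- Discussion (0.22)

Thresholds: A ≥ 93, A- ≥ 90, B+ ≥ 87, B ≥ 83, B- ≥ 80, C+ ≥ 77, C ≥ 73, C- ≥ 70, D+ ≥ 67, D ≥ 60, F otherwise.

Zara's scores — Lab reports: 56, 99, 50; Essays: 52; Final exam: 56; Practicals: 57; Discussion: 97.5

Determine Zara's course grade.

Lab reports: drop 50 → average of remaining 2 = 155/2 = 77.5
Weighted total:
  Lab reports 77.5 × 0.3 = 23.25
  Essays 52 × 0.21 = 10.92
  Final exam 56 × 0.09 = 5.04
  Practicals 57 × 0.18 = 10.26
  Discussion 97.5 × 0.22 = 21.45
Sum = 70.92
70.92 is ≥ 70 and < 73 → C-

C-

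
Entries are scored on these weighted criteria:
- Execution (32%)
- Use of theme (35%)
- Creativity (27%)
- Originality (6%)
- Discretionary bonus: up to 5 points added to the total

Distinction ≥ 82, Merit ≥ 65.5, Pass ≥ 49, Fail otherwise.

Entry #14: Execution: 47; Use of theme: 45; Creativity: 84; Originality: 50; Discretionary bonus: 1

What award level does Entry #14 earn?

Weighted total:
  Execution 47 × 0.32 = 15.04
  Use of theme 45 × 0.35 = 15.75
  Creativity 84 × 0.27 = 22.68
  Originality 50 × 0.06 = 3
Sum = 56.47
Discretionary bonus: 56.47 + 1 = 57.47
57.47 is ≥ 49 and < 65.5 → Pass

Pass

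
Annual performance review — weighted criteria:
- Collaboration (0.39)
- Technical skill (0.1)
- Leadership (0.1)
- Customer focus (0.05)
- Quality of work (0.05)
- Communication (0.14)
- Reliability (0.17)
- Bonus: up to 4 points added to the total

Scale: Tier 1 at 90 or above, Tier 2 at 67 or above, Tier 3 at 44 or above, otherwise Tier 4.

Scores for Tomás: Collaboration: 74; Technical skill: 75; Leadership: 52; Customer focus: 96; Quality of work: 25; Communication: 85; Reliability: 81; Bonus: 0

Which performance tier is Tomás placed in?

Weighted total:
  Collaboration 74 × 0.39 = 28.86
  Technical skill 75 × 0.1 = 7.5
  Leadership 52 × 0.1 = 5.2
  Customer focus 96 × 0.05 = 4.8
  Quality of work 25 × 0.05 = 1.25
  Communication 85 × 0.14 = 11.9
  Reliability 81 × 0.17 = 13.77
Sum = 73.28
Bonus: 73.28 + 0 = 73.28
73.28 is ≥ 67 and < 90 → Tier 2

Tier 2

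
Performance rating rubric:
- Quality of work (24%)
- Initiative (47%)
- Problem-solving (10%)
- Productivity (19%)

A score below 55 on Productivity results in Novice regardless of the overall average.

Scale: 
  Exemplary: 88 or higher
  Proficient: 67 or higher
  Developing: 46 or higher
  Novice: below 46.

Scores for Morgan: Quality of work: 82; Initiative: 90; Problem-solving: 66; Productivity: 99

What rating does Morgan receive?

Productivity score 99 ≥ 55: minimum met.
Weighted total:
  Quality of work 82 × 0.24 = 19.68
  Initiative 90 × 0.47 = 42.3
  Problem-solving 66 × 0.1 = 6.6
  Productivity 99 × 0.19 = 18.81
Sum = 87.39
87.39 is ≥ 67 and < 88 → Proficient

Proficient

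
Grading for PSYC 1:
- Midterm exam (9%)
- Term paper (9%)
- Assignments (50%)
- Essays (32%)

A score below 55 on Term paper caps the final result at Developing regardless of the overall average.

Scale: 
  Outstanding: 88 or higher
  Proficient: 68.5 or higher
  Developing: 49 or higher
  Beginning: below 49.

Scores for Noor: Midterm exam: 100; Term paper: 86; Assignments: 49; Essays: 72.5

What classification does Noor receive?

Developing

Term paper score 86 ≥ 55: minimum met.
Weighted total:
  Midterm exam 100 × 0.09 = 9
  Term paper 86 × 0.09 = 7.74
  Assignments 49 × 0.5 = 24.5
  Essays 72.5 × 0.32 = 23.2
Sum = 64.44
64.44 is ≥ 49 and < 68.5 → Developing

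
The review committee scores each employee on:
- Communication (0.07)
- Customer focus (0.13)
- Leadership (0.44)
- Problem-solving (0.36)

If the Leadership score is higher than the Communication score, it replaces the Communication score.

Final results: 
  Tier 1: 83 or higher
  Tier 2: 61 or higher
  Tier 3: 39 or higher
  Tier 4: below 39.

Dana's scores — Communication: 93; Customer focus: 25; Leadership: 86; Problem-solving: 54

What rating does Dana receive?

Leadership (86) ≤ Communication (93), so Communication stays at 93.
Weighted total:
  Communication 93 × 0.07 = 6.51
  Customer focus 25 × 0.13 = 3.25
  Leadership 86 × 0.44 = 37.84
  Problem-solving 54 × 0.36 = 19.44
Sum = 67.04
67.04 is ≥ 61 and < 83 → Tier 2

Tier 2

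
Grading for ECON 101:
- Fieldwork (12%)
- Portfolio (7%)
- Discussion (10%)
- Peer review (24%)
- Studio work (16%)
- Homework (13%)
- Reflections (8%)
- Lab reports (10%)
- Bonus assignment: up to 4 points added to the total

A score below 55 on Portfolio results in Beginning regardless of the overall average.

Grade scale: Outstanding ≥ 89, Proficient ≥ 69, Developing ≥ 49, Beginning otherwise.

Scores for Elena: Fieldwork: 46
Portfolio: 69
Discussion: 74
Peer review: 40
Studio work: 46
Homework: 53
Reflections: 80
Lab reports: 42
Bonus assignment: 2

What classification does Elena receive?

Developing

Portfolio score 69 ≥ 55: minimum met.
Weighted total:
  Fieldwork 46 × 0.12 = 5.52
  Portfolio 69 × 0.07 = 4.83
  Discussion 74 × 0.1 = 7.4
  Peer review 40 × 0.24 = 9.6
  Studio work 46 × 0.16 = 7.36
  Homework 53 × 0.13 = 6.89
  Reflections 80 × 0.08 = 6.4
  Lab reports 42 × 0.1 = 4.2
Sum = 52.2
Bonus assignment: 52.2 + 2 = 54.2
54.2 is ≥ 49 and < 69 → Developing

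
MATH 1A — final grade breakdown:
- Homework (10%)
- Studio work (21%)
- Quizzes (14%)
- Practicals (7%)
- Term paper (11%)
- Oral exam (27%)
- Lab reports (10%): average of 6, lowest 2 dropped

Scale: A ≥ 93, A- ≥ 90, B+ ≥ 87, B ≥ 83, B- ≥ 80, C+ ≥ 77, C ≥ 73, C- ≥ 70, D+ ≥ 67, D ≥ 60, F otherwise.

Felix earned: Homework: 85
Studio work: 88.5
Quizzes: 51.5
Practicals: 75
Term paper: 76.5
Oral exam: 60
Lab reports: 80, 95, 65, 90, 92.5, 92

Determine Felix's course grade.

Lab reports: drop 65, 80 → average of remaining 4 = 369.5/4 = 92.375
Weighted total:
  Homework 85 × 0.1 = 8.5
  Studio work 88.5 × 0.21 = 18.585
  Quizzes 51.5 × 0.14 = 7.21
  Practicals 75 × 0.07 = 5.25
  Term paper 76.5 × 0.11 = 8.415
  Oral exam 60 × 0.27 = 16.2
  Lab reports 92.375 × 0.1 = 9.2375
Sum = 73.3975
73.3975 is ≥ 73 and < 77 → C

C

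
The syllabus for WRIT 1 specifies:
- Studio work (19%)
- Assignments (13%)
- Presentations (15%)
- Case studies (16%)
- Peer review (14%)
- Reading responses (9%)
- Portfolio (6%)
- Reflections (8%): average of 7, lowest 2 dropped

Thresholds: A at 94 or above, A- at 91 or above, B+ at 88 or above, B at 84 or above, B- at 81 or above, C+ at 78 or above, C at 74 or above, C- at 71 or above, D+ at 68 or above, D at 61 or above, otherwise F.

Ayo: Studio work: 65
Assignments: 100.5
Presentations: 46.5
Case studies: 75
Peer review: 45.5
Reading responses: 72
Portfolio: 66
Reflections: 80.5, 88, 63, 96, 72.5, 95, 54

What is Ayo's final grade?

D+

Reflections: drop 54, 63 → average of remaining 5 = 432/5 = 86.4
Weighted total:
  Studio work 65 × 0.19 = 12.35
  Assignments 100.5 × 0.13 = 13.065
  Presentations 46.5 × 0.15 = 6.975
  Case studies 75 × 0.16 = 12
  Peer review 45.5 × 0.14 = 6.37
  Reading responses 72 × 0.09 = 6.48
  Portfolio 66 × 0.06 = 3.96
  Reflections 86.4 × 0.08 = 6.912
Sum = 68.112
68.112 is ≥ 68 and < 71 → D+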